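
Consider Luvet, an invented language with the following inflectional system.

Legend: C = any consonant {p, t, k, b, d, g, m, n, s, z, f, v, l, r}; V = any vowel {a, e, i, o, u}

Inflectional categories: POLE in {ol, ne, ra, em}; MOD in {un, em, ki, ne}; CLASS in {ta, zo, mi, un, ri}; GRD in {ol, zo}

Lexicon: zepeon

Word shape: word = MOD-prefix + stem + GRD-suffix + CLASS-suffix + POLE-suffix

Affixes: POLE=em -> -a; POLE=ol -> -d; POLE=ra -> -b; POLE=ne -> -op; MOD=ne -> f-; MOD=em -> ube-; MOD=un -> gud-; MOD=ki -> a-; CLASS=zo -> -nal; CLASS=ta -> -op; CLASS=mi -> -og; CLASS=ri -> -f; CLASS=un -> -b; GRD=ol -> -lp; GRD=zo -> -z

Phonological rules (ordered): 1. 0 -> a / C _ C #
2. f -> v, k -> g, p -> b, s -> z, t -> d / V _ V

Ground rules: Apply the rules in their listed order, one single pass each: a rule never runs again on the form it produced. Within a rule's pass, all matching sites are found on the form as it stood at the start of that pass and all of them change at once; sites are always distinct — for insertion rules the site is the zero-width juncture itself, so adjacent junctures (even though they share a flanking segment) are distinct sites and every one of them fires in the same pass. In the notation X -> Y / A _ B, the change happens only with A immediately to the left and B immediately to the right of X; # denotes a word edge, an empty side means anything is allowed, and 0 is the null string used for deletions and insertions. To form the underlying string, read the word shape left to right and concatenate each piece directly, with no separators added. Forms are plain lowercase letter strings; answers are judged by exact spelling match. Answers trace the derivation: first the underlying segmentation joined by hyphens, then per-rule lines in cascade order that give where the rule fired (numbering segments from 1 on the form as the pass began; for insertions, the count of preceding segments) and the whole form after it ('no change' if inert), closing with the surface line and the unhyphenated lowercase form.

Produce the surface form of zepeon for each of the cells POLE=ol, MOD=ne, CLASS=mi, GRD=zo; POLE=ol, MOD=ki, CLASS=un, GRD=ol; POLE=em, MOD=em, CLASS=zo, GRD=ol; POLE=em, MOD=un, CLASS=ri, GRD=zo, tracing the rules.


cell POLE=ol, MOD=ne, CLASS=mi, GRD=zo:
underlying: f-zepeon-z-og-d
1. 0 -> a / C _ C #: inserts after position(s) 10: fzepeonzogad
2. f -> v, k -> g, p -> b, s -> z, t -> d / V _ V: fires at position(s) 4: fzebeonzogad
surface: fzebeonzogad

cell POLE=ol, MOD=ki, CLASS=un, GRD=ol:
underlying: a-zepeon-lp-b-d
1. 0 -> a / C _ C #: inserts after position(s) 10: azepeonlpbad
2. f -> v, k -> g, p -> b, s -> z, t -> d / V _ V: fires at position(s) 4: azebeonlpbad
surface: azebeonlpbad

cell POLE=em, MOD=em, CLASS=zo, GRD=ol:
underlying: ube-zepeon-lp-nal-a
1. 0 -> a / C _ C #: no change
2. f -> v, k -> g, p -> b, s -> z, t -> d / V _ V: fires at position(s) 6: ubezebeonlpnala
surface: ubezebeonlpnala

cell POLE=em, MOD=un, CLASS=ri, GRD=zo:
underlying: gud-zepeon-z-f-a
1. 0 -> a / C _ C #: no change
2. f -> v, k -> g, p -> b, s -> z, t -> d / V _ V: fires at position(s) 6: gudzebeonzfa
surface: gudzebeonzfa


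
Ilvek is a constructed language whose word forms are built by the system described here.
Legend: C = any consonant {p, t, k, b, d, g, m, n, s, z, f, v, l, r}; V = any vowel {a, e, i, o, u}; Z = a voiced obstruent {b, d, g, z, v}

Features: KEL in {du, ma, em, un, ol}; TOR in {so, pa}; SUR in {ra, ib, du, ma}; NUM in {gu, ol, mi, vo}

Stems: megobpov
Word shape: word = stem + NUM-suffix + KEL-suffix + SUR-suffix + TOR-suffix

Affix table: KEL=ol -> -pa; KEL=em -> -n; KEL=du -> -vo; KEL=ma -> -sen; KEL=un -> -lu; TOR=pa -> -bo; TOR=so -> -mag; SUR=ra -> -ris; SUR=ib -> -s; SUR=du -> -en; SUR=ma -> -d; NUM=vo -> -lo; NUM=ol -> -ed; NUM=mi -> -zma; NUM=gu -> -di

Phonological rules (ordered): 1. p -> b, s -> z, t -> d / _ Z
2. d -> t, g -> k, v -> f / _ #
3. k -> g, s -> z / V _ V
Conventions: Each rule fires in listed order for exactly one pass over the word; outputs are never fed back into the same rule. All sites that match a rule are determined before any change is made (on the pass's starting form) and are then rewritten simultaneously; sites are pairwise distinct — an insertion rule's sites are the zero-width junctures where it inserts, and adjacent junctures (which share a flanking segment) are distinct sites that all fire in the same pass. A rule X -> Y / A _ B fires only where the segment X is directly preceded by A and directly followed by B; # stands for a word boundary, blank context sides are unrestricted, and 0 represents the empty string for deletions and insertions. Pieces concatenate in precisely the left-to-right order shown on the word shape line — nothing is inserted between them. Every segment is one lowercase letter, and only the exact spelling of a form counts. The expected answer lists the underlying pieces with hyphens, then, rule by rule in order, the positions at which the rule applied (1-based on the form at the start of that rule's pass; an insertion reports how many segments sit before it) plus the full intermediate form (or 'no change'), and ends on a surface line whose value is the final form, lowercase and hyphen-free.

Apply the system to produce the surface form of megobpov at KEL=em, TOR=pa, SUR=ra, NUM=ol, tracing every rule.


underlying: megobpov-ed-n-ris-bo
1. p -> b, s -> z, t -> d / _ Z: fires at position(s) 14: megobpovednrizbo
2. d -> t, g -> k, v -> f / _ #: no change
3. k -> g, s -> z / V _ V: no change
surface: megobpovednrizbo


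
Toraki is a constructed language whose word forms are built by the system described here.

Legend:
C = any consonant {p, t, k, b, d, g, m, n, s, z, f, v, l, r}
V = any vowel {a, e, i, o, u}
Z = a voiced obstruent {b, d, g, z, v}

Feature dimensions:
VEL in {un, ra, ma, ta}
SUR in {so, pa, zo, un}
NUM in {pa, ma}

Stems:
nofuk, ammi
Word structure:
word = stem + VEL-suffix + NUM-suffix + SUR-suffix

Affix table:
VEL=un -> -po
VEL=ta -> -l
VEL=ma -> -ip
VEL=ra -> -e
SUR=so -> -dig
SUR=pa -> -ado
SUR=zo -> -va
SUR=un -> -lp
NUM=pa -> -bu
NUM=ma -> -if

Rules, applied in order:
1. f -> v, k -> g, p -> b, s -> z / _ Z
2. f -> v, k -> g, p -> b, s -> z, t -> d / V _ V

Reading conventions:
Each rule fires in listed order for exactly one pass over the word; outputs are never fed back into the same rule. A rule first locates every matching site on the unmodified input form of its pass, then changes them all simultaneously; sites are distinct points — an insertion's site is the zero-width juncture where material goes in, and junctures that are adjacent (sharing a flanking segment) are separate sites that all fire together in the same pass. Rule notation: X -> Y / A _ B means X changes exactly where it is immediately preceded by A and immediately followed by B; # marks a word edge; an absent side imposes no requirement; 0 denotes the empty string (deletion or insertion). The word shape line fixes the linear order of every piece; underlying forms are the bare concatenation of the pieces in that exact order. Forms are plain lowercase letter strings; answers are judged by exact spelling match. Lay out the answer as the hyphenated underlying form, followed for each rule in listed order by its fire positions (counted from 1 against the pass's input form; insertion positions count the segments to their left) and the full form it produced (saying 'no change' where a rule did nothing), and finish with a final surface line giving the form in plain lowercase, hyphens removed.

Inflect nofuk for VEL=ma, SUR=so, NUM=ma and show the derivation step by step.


underlying: nofuk-ip-if-dig
1. f -> v, k -> g, p -> b, s -> z / _ Z: fires at position(s) 9: nofukipivdig
2. f -> v, k -> g, p -> b, s -> z, t -> d / V _ V: fires at position(s) 3, 5, 7: novugibivdig
surface: novugibivdig


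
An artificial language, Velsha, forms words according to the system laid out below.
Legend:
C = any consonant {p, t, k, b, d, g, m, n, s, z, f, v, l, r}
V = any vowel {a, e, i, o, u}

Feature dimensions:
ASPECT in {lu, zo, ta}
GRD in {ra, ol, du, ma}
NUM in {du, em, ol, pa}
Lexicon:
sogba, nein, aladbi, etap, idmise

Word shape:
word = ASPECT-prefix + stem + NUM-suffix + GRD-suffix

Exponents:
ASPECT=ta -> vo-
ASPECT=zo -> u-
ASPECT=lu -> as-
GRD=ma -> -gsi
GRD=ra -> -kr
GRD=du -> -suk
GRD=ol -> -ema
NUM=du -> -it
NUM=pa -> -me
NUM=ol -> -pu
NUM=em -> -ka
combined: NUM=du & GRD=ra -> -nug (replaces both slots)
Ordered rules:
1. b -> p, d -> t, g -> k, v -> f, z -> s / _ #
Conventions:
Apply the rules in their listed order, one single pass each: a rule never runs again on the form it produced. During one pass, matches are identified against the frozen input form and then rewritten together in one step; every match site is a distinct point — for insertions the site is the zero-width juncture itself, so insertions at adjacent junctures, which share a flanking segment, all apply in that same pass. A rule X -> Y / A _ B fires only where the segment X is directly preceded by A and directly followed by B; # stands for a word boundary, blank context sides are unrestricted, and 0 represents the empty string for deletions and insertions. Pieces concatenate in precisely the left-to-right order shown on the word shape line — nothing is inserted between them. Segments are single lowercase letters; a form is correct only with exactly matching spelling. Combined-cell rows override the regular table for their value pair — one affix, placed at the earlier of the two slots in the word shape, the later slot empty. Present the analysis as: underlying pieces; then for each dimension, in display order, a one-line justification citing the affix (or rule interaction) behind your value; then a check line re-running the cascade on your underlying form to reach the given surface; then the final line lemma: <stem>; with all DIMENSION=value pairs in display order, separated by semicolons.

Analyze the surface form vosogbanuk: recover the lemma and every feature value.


underlying: vo-sogba-nug
ASPECT=ta - signalled by the affix vo-
GRD=ra - signalled by the combined affix row
NUM=du - signalled by the combined affix row
check: vosogbanug -> vosogbanuk
lemma: sogba; ASPECT=ta; GRD=ra; NUM=du


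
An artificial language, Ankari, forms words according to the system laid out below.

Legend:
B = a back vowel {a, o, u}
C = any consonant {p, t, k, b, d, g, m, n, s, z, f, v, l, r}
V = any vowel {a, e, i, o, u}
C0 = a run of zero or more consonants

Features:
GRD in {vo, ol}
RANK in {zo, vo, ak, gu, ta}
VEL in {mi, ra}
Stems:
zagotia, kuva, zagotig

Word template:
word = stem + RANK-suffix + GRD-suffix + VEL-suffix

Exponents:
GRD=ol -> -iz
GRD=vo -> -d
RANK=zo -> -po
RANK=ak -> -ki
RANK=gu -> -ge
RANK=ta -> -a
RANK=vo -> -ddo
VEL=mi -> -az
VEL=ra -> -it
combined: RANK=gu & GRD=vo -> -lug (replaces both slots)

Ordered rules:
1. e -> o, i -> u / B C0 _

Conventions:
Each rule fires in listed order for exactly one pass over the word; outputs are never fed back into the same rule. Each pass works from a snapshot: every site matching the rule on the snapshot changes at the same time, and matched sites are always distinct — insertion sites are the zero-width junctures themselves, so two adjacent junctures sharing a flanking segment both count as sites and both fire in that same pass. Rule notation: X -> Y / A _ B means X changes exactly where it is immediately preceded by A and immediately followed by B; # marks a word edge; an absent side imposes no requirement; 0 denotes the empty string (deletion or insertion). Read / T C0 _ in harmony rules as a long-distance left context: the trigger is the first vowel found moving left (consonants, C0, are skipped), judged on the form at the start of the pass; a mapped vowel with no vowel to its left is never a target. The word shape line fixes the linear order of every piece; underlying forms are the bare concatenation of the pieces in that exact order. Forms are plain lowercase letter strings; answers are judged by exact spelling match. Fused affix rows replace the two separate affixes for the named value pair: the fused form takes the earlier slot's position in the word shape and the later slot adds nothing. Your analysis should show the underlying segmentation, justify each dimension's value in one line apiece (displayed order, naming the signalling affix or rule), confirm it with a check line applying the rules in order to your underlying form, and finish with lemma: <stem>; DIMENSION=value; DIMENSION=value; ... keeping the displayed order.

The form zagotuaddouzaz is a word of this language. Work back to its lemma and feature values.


underlying: zagotia-ddo-iz-az
GRD=ol - signalled by the affix -iz
RANK=vo - signalled by the affix -ddo
VEL=mi - signalled by the affix -az
check: zagotiaddoizaz -> zagotuaddouzaz
lemma: zagotia; GRD=ol; RANK=vo; VEL=mi


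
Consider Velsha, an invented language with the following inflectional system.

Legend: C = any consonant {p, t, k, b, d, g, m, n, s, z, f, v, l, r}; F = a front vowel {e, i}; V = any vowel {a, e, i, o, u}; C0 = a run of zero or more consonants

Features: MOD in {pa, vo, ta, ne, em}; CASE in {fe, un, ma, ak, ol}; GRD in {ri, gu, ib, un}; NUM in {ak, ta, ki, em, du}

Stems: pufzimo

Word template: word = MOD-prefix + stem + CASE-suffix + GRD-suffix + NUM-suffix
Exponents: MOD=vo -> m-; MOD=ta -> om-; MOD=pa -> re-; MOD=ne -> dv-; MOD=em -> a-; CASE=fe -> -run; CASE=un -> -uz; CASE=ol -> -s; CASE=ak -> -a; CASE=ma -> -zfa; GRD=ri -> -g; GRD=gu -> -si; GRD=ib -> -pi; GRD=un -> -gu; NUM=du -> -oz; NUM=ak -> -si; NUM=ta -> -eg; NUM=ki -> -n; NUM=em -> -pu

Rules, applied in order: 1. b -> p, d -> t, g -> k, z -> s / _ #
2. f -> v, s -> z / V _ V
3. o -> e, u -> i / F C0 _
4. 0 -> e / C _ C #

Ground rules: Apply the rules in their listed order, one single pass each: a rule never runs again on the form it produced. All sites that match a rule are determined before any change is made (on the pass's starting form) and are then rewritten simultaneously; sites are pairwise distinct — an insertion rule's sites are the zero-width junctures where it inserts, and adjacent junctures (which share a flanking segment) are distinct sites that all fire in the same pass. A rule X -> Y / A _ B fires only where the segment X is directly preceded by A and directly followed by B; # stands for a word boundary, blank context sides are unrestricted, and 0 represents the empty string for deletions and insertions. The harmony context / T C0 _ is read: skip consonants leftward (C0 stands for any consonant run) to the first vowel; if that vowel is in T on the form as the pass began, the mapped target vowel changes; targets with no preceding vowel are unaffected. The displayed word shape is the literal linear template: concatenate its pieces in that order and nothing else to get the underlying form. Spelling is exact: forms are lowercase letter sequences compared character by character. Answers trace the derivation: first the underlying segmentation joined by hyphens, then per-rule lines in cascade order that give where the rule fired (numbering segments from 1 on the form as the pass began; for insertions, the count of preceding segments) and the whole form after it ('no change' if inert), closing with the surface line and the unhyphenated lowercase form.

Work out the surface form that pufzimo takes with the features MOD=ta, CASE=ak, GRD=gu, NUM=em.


underlying: om-pufzimo-a-si-pu
1. b -> p, d -> t, g -> k, z -> s / _ #: no change
2. f -> v, s -> z / V _ V: fires at position(s) 11: ompufzimoazipu
3. o -> e, u -> i / F C0 _: fires at position(s) 9, 14: ompufzimeazipi
4. 0 -> e / C _ C #: no change
surface: ompufzimeazipi


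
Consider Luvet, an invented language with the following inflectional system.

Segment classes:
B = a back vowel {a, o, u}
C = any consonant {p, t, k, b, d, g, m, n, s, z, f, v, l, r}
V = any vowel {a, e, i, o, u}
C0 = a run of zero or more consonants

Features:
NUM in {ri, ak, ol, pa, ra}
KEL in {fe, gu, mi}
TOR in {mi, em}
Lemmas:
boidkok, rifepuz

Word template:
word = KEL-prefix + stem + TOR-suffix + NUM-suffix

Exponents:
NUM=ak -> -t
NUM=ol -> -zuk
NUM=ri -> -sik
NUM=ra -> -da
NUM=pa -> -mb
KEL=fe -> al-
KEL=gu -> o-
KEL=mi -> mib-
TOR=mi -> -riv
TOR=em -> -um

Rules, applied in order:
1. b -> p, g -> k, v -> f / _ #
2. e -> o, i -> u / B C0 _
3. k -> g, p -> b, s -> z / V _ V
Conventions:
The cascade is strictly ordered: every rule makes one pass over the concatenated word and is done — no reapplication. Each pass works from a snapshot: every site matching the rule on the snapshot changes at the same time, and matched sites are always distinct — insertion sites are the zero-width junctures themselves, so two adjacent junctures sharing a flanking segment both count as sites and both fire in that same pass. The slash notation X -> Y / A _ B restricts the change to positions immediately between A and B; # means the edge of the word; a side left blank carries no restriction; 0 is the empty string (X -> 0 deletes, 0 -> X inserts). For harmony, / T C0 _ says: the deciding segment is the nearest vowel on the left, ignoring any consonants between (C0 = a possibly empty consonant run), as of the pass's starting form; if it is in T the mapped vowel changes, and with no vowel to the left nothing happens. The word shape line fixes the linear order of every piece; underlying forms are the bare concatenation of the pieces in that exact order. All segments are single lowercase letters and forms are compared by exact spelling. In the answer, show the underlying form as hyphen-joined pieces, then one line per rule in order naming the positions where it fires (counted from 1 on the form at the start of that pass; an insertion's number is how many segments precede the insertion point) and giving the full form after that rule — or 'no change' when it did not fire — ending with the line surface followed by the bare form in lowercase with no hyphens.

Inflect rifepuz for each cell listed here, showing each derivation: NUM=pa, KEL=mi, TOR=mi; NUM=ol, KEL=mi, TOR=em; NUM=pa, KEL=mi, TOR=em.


cell NUM=pa, KEL=mi, TOR=mi:
underlying: mib-rifepuz-riv-mb
1. b -> p, g -> k, v -> f / _ #: fires at position(s) 15: mibrifepuzrivmp
2. e -> o, i -> u / B C0 _: fires at position(s) 12: mibrifepuzruvmp
3. k -> g, p -> b, s -> z / V _ V: fires at position(s) 8: mibrifebuzruvmp
surface: mibrifebuzruvmp

cell NUM=ol, KEL=mi, TOR=em:
underlying: mib-rifepuz-um-zuk
1. b -> p, g -> k, v -> f / _ #: no change
2. e -> o, i -> u / B C0 _: no change
3. k -> g, p -> b, s -> z / V _ V: fires at position(s) 8: mibrifebuzumzuk
surface: mibrifebuzumzuk

cell NUM=pa, KEL=mi, TOR=em:
underlying: mib-rifepuz-um-mb
1. b -> p, g -> k, v -> f / _ #: fires at position(s) 14: mibrifepuzummp
2. e -> o, i -> u / B C0 _: no change
3. k -> g, p -> b, s -> z / V _ V: fires at position(s) 8: mibrifebuzummp
surface: mibrifebuzummp


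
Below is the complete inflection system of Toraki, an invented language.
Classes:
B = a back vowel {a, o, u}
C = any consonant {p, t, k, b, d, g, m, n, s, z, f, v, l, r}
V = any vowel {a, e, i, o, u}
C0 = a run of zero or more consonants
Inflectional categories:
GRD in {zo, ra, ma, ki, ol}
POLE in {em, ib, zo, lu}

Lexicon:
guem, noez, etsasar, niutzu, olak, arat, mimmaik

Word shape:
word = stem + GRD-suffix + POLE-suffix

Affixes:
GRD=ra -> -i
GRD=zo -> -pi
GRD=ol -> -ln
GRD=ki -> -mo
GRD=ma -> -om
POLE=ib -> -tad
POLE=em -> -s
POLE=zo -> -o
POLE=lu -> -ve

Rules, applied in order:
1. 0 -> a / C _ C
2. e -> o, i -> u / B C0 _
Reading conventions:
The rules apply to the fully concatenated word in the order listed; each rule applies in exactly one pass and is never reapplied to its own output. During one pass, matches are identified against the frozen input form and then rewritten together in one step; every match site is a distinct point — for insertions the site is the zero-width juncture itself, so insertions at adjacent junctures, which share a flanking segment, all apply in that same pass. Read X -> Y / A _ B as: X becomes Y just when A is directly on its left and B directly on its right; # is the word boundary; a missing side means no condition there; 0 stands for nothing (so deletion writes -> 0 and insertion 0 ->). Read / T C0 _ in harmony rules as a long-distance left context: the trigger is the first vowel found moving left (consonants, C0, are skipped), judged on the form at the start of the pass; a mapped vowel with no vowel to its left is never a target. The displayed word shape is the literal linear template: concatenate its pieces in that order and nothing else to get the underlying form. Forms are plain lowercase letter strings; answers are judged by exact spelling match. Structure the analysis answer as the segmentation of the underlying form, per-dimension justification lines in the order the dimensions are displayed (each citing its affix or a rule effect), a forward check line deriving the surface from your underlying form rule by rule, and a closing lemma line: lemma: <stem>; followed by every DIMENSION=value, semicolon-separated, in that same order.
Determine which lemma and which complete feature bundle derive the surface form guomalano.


underlying: guem-ln-o
GRD=ol - signalled by the affix -ln
POLE=zo - signalled by the affix -o
check: guemlno -> guemalano -> guomalano
lemma: guem; GRD=ol; POLE=zo


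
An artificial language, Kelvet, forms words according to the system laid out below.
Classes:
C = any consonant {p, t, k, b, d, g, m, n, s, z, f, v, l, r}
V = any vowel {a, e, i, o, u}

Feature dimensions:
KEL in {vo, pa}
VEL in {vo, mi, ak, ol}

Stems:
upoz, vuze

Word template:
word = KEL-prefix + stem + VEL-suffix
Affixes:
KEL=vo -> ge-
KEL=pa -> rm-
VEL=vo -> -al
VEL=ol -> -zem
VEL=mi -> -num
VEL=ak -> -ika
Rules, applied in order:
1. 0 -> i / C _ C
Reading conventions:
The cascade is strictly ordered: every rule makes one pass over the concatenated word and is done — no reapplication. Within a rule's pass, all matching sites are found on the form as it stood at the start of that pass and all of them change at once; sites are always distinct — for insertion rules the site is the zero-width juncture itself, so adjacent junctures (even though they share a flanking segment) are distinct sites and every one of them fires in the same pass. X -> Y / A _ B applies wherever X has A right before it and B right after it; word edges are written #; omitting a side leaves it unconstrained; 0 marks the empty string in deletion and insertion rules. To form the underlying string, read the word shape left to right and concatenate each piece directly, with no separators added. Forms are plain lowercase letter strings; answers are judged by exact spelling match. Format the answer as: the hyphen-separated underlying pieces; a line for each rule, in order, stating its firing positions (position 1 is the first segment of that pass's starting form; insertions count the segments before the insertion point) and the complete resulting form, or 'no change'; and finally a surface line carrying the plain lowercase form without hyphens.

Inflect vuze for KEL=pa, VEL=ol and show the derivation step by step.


underlying: rm-vuze-zem
1. 0 -> i / C _ C: inserts after position(s) 1, 2: rimivuzezem
surface: rimivuzezem


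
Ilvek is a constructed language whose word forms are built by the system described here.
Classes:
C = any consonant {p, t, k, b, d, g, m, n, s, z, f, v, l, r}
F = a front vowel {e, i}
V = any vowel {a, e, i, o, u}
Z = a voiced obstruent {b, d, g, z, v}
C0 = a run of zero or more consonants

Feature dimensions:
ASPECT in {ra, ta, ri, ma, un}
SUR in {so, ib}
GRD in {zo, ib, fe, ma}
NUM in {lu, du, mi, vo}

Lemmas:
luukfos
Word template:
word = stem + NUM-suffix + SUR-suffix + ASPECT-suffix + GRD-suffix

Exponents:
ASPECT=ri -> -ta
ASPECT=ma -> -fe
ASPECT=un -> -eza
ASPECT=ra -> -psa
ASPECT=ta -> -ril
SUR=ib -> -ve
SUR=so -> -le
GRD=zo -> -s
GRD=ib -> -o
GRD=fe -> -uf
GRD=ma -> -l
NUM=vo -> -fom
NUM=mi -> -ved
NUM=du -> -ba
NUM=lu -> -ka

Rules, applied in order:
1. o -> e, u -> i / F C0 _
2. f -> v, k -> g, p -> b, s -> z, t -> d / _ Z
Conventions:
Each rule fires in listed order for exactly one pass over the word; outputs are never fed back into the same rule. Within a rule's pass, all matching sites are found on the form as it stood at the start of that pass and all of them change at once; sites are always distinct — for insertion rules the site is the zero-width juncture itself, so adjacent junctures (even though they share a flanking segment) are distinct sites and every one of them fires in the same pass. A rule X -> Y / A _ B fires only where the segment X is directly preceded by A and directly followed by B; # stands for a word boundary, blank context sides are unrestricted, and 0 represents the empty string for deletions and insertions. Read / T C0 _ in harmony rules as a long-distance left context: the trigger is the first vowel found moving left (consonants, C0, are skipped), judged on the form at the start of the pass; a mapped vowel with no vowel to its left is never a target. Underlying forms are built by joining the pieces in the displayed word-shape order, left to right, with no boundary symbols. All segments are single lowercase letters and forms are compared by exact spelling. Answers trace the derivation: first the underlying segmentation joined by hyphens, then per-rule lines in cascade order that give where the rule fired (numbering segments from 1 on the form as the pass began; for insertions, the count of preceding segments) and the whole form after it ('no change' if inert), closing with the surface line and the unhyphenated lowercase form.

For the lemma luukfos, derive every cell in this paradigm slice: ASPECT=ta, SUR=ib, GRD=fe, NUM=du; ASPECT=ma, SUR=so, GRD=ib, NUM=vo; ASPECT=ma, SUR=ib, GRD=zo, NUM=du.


cell ASPECT=ta, SUR=ib, GRD=fe, NUM=du:
underlying: luukfos-ba-ve-ril-uf
1. o -> e, u -> i / F C0 _: fires at position(s) 15: luukfosbaverilif
2. f -> v, k -> g, p -> b, s -> z, t -> d / _ Z: fires at position(s) 7: luukfozbaverilif
surface: luukfozbaverilif

cell ASPECT=ma, SUR=so, GRD=ib, NUM=vo:
underlying: luukfos-fom-le-fe-o
1. o -> e, u -> i / F C0 _: fires at position(s) 15: luukfosfomlefee
2. f -> v, k -> g, p -> b, s -> z, t -> d / _ Z: no change
surface: luukfosfomlefee

cell ASPECT=ma, SUR=ib, GRD=zo, NUM=du:
underlying: luukfos-ba-ve-fe-s
1. o -> e, u -> i / F C0 _: no change
2. f -> v, k -> g, p -> b, s -> z, t -> d / _ Z: fires at position(s) 7: luukfozbavefes
surface: luukfozbavefes


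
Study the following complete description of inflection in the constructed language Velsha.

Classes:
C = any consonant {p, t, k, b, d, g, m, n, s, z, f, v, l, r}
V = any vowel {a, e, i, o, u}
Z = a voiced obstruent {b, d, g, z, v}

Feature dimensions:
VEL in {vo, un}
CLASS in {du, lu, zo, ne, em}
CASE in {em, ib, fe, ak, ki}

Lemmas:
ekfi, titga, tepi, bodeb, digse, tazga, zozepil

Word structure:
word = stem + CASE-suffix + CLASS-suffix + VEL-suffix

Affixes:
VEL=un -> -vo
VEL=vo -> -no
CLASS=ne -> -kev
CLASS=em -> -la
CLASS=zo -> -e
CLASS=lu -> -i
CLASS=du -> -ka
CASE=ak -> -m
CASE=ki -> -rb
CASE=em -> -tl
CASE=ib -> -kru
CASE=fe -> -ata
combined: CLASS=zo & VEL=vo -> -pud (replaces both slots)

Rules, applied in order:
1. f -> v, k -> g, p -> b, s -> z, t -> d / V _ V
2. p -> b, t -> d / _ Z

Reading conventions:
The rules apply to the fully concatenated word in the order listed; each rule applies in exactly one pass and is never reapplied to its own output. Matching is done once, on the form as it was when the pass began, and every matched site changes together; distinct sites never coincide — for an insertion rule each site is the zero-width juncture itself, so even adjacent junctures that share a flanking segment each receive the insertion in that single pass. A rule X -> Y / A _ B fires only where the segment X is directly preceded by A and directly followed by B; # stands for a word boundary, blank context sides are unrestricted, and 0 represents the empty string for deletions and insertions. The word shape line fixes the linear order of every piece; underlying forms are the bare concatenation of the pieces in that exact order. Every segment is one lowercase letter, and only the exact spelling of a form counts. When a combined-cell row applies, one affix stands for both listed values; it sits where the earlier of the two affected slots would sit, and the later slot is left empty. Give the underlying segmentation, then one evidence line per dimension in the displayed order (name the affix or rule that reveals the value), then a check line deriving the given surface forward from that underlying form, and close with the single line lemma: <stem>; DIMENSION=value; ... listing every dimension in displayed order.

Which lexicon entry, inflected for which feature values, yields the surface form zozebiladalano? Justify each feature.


underlying: zozepil-ata-la-no
VEL=vo - signalled by the affix -no
CLASS=em - signalled by the affix -la
CASE=fe - signalled by the affix -ata
check: zozepilatalano -> zozebiladalano -> zozebiladalano
lemma: zozepil; VEL=vo; CLASS=em; CASE=fe


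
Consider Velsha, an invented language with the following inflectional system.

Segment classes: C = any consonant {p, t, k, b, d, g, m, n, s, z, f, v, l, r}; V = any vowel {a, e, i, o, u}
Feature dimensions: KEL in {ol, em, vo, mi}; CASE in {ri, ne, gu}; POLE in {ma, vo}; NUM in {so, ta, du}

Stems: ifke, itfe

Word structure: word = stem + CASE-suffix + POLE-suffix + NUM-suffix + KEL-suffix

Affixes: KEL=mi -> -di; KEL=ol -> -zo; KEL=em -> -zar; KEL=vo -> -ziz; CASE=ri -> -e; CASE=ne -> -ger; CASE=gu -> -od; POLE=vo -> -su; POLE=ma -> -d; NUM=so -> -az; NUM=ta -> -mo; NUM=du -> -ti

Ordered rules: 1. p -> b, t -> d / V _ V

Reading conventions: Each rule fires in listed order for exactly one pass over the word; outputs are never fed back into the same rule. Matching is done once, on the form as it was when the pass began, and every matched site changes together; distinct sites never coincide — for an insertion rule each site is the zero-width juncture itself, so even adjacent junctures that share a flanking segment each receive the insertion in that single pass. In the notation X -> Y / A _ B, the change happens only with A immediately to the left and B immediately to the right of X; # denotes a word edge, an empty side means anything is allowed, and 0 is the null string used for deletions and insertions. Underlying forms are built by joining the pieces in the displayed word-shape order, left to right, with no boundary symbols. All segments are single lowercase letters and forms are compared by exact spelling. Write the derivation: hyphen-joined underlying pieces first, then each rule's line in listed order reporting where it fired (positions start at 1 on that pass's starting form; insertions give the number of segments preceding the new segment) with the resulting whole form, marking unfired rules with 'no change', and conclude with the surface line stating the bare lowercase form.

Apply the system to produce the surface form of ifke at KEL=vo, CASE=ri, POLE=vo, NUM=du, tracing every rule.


underlying: ifke-e-su-ti-ziz
1. p -> b, t -> d / V _ V: fires at position(s) 8: ifkeesudiziz
surface: ifkeesudiziz


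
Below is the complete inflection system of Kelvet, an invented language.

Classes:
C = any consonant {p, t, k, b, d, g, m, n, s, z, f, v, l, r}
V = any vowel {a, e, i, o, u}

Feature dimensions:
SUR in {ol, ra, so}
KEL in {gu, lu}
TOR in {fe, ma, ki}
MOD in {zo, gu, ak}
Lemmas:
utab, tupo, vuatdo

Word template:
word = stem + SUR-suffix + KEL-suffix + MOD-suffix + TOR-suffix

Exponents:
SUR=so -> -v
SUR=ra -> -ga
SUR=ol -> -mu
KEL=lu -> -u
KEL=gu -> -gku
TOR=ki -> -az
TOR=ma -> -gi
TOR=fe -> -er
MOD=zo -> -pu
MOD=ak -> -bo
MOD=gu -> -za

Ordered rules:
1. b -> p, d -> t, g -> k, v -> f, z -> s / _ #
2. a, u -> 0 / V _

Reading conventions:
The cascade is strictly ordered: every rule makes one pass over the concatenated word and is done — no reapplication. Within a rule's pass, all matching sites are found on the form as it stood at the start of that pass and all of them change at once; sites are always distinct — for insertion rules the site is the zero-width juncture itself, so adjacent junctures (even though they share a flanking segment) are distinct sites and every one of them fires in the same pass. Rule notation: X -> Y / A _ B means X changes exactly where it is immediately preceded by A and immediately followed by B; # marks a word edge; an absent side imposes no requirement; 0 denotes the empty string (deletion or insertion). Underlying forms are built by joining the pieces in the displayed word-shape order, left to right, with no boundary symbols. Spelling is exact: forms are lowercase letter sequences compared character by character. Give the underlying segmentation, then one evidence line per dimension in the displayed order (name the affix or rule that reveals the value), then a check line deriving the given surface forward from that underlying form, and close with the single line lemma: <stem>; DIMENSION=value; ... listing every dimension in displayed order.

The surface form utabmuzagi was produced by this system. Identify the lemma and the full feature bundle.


underlying: utab-mu-u-za-gi
SUR=ol - signalled by the affix -mu
KEL=lu - signalled by the affix -u
TOR=ma - signalled by the affix -gi
MOD=gu - signalled by the affix -za
check: utabmuuzagi -> utabmuuzagi -> utabmuzagi
lemma: utab; SUR=ol; KEL=lu; TOR=ma; MOD=gu


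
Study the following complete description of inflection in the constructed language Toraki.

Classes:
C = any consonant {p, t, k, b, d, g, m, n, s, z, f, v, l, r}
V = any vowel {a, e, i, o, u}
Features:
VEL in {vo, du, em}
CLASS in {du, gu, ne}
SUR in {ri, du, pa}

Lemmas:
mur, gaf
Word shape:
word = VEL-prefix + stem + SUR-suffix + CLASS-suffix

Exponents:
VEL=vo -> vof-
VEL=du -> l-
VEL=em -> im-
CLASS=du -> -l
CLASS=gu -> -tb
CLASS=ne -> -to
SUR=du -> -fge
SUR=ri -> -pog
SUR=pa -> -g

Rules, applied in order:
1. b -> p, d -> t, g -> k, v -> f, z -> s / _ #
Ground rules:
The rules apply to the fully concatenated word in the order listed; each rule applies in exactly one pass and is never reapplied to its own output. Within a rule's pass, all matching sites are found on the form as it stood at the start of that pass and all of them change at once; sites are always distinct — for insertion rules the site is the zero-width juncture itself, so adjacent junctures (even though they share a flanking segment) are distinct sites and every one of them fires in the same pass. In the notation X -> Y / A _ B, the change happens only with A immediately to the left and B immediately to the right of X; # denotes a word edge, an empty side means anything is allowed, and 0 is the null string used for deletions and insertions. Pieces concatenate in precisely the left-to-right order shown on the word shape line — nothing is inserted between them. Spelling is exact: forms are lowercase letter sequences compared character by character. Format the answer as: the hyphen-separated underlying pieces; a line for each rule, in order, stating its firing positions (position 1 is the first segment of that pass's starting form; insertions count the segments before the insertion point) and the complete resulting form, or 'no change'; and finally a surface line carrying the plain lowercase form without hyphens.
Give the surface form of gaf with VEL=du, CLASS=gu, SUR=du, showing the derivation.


underlying: l-gaf-fge-tb
1. b -> p, d -> t, g -> k, v -> f, z -> s / _ #: fires at position(s) 9: lgaffgetp
surface: lgaffgetp


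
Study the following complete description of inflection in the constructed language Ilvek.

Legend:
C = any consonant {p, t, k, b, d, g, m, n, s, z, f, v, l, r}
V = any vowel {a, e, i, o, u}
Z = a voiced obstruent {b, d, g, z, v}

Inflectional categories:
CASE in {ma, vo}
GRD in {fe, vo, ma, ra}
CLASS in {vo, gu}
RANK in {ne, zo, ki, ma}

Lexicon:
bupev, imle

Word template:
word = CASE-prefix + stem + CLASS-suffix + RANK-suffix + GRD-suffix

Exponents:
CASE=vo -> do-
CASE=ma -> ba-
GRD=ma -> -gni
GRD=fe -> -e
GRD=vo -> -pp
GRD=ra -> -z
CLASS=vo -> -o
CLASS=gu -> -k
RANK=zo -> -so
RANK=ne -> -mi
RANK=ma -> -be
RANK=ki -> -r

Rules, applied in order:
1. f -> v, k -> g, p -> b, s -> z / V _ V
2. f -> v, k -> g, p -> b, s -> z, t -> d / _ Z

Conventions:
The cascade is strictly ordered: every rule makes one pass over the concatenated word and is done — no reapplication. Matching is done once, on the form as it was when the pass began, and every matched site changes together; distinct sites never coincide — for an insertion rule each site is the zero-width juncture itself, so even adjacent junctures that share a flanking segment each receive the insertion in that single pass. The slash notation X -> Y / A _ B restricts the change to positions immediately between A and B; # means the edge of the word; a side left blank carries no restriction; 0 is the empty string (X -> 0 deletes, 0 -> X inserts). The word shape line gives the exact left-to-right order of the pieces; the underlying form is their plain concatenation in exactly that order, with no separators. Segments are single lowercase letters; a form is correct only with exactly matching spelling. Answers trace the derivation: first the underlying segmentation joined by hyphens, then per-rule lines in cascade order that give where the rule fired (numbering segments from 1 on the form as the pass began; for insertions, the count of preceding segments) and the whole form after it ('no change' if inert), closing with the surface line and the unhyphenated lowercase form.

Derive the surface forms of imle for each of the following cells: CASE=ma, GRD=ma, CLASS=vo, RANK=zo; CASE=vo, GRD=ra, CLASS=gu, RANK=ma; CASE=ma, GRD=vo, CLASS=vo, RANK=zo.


cell CASE=ma, GRD=ma, CLASS=vo, RANK=zo:
underlying: ba-imle-o-so-gni
1. f -> v, k -> g, p -> b, s -> z / V _ V: fires at position(s) 8: baimleozogni
2. f -> v, k -> g, p -> b, s -> z, t -> d / _ Z: no change
surface: baimleozogni

cell CASE=vo, GRD=ra, CLASS=gu, RANK=ma:
underlying: do-imle-k-be-z
1. f -> v, k -> g, p -> b, s -> z / V _ V: no change
2. f -> v, k -> g, p -> b, s -> z, t -> d / _ Z: fires at position(s) 7: doimlegbez
surface: doimlegbez

cell CASE=ma, GRD=vo, CLASS=vo, RANK=zo:
underlying: ba-imle-o-so-pp
1. f -> v, k -> g, p -> b, s -> z / V _ V: fires at position(s) 8: baimleozopp
2. f -> v, k -> g, p -> b, s -> z, t -> d / _ Z: no change
surface: baimleozopp


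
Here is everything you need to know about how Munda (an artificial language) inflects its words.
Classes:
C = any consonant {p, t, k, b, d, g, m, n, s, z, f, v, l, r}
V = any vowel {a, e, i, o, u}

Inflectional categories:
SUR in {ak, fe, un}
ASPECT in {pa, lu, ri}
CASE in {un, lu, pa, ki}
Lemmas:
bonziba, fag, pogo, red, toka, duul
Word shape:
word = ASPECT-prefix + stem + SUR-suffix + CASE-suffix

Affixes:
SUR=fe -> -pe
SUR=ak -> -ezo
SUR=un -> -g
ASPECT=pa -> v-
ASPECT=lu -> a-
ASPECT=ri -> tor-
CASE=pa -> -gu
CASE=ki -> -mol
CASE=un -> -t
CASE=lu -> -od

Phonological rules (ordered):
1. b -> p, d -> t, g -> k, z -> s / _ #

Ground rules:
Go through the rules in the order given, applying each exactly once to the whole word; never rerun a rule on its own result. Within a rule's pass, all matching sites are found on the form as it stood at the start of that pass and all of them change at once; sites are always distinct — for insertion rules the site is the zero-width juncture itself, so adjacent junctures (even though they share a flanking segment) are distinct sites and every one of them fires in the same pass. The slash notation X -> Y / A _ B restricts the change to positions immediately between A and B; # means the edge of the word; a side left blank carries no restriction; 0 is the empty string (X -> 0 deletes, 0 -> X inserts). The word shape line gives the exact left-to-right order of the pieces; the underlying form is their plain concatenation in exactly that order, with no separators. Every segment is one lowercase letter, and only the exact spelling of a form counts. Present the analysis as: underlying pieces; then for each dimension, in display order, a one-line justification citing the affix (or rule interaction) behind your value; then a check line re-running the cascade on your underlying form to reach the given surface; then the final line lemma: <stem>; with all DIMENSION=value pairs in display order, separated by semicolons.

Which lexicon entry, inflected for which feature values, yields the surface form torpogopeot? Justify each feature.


underlying: tor-pogo-pe-od
SUR=fe - signalled by the affix -pe
ASPECT=ri - signalled by the affix tor-
CASE=lu - signalled by the affix -od
check: torpogopeod -> torpogopeot
lemma: pogo; SUR=fe; ASPECT=ri; CASE=lu
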